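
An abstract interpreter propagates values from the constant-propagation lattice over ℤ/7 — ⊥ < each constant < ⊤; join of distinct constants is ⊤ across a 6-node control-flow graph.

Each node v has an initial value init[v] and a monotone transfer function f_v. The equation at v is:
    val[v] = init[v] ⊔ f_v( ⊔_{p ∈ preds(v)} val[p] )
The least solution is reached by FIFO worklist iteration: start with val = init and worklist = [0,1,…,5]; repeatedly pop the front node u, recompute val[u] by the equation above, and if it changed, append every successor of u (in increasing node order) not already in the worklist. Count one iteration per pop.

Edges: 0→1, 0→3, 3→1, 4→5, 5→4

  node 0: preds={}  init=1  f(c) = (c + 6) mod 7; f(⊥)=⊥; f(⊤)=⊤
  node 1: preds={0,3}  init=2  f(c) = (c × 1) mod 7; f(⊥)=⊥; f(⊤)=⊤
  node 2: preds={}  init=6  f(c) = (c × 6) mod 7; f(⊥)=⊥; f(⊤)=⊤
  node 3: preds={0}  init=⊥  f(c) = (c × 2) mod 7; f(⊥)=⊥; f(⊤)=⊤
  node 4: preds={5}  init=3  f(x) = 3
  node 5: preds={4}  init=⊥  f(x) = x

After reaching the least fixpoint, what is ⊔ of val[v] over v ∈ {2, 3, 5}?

⊤

Trace (8 dequeues):
  [1] u=0 | in ⊥ | out 1 | ==
  [2] u=1 | in 1 | out ⊤ | prev 2 | push {}
  [3] u=2 | in ⊥ | out 6 | ==
  [4] u=3 | in 1 | out 2 | prev ⊥ | push {1}
  [5] u=4 | in ⊥ | out 3 | ==
  [6] u=5 | in 3 | out 3 | prev ⊥ | push {4}
  [7] u=1 | in ⊤ | out ⊤ | ==
  [8] u=4 | in 3 | out 3 | ==

Converged values:
  [0] 1
  [1] ⊤
  [2] 6
  [3] 2
  [4] 3
  [5] 3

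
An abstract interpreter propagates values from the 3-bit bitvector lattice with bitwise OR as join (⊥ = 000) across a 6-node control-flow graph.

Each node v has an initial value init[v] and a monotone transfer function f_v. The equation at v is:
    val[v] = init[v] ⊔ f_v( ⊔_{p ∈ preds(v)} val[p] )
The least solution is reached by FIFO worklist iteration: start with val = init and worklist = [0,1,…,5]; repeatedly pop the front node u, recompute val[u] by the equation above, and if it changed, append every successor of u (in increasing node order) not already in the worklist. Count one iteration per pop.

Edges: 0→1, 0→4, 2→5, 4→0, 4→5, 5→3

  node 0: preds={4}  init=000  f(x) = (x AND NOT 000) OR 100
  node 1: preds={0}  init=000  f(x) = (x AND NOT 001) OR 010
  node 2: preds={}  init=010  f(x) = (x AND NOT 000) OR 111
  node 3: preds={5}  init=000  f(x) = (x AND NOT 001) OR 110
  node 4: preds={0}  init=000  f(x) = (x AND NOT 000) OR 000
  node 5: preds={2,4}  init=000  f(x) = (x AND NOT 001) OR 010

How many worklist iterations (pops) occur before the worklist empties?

8

Iteration log — 8 steps:
  step 1. node 0  ⊔preds=000  new=100  old=000  +wl: 
  step 2. node 1  ⊔preds=100  new=110  old=000  +wl: 
  step 3. node 2  ⊔preds=000  new=111  old=010  +wl: 
  step 4. node 3  ⊔preds=000  new=110  old=000  +wl: 
  step 5. node 4  ⊔preds=100  new=100  old=000  +wl: 0
  step 6. node 5  ⊔preds=111  new=110  old=000  +wl: 3
  step 7. node 0  ⊔preds=100  new=100  stable
  step 8. node 3  ⊔preds=110  new=110  stable

Least fixpoint reached:
  node 0: 100
  node 1: 110
  node 2: 111
  node 3: 110
  node 4: 100
  node 5: 110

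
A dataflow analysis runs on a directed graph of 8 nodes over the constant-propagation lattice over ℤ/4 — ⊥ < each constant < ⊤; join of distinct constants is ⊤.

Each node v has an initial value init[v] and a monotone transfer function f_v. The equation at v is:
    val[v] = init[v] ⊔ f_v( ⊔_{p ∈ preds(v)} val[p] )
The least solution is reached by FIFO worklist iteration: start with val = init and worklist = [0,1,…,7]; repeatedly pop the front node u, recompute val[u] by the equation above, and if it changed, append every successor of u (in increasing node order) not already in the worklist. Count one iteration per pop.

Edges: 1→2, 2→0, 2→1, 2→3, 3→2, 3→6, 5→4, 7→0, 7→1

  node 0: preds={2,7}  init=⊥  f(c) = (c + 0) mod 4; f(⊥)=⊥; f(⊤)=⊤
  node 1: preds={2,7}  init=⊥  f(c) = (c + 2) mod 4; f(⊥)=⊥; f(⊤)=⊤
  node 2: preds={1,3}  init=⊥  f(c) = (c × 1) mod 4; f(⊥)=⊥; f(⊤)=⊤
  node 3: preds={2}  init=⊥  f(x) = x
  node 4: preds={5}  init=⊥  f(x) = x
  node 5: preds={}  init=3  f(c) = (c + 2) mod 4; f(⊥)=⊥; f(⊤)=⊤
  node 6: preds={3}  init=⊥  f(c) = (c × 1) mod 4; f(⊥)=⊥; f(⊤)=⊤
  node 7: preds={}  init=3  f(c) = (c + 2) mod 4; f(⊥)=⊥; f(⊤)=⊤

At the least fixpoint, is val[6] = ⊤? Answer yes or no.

yes

Worklist (16 pops):
  #1 pop 0: in=3 → 3 (was ⊥); enqueue []
  #2 pop 1: in=3 → 1 (was ⊥); enqueue []
  #3 pop 2: in=1 → 1 (was ⊥); enqueue [0,1]
  #4 pop 3: in=1 → 1 (was ⊥); enqueue [2]
  #5 pop 4: in=3 → 3 (was ⊥); enqueue []
  #6 pop 5: in=⊥ → 3 (no change)
  #7 pop 6: in=1 → 1 (was ⊥); enqueue []
  #8 pop 7: in=⊥ → 3 (no change)
  #9 pop 0: in=⊤ → ⊤ (was 3); enqueue []
  #10 pop 1: in=⊤ → ⊤ (was 1); enqueue []
  #11 pop 2: in=⊤ → ⊤ (was 1); enqueue [0,1,3]
  #12 pop 0: in=⊤ → ⊤ (no change)
  #13 pop 1: in=⊤ → ⊤ (no change)
  #14 pop 3: in=⊤ → ⊤ (was 1); enqueue [2,6]
  #15 pop 2: in=⊤ → ⊤ (no change)
  #16 pop 6: in=⊤ → ⊤ (was 1); enqueue []

Fixpoint:
  val[0] = ⊤
  val[1] = ⊤
  val[2] = ⊤
  val[3] = ⊤
  val[4] = 3
  val[5] = 3
  val[6] = ⊤
  val[7] = 3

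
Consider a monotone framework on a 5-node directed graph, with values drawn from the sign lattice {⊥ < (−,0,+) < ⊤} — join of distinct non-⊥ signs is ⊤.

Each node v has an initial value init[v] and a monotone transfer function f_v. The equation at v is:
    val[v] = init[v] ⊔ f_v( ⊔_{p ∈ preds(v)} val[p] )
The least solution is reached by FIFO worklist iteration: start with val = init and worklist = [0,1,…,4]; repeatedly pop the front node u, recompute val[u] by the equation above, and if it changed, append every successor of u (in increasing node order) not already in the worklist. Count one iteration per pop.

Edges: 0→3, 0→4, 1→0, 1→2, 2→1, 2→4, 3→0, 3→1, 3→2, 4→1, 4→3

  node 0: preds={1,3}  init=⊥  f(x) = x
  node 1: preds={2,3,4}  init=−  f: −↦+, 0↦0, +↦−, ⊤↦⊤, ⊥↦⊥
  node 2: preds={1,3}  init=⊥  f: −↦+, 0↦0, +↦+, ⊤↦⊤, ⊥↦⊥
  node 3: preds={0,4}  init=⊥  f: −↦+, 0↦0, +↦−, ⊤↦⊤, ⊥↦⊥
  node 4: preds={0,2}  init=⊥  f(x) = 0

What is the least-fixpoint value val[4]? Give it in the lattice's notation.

0

Trace (13 dequeues):
  [1] u=0 | in − | out − | prev ⊥ | push {}
  [2] u=1 | in ⊥ | out − | ==
  [3] u=2 | in − | out + | prev ⊥ | push {1}
  [4] u=3 | in − | out + | prev ⊥ | push {0,2}
  [5] u=4 | in ⊤ | out 0 | prev ⊥ | push {3}
  [6] u=1 | in ⊤ | out ⊤ | prev − | push {}
  [7] u=0 | in ⊤ | out ⊤ | prev − | push {4}
  [8] u=2 | in ⊤ | out ⊤ | prev + | push {1}
  [9] u=3 | in ⊤ | out ⊤ | prev + | push {0,2}
  [10] u=4 | in ⊤ | out 0 | ==
  [11] u=1 | in ⊤ | out ⊤ | ==
  [12] u=0 | in ⊤ | out ⊤ | ==
  [13] u=2 | in ⊤ | out ⊤ | ==

Converged values:
  [0] ⊤
  [1] ⊤
  [2] ⊤
  [3] ⊤
  [4] 0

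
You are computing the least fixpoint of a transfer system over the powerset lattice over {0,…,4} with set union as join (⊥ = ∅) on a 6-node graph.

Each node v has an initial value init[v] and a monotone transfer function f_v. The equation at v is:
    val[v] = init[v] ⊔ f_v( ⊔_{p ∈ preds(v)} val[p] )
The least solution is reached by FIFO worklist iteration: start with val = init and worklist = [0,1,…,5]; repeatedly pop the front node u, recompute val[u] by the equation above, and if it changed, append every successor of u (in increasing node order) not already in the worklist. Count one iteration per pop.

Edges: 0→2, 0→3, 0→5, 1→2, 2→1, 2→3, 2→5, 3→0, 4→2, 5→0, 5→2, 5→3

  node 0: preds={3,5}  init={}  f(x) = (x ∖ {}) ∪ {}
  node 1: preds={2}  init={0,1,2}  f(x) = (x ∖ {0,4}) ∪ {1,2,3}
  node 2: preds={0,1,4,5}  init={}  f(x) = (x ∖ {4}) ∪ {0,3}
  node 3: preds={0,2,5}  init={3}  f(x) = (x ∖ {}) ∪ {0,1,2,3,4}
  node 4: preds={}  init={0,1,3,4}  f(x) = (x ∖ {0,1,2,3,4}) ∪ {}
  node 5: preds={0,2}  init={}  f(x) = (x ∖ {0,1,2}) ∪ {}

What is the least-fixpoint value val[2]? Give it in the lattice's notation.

{0,1,2,3}

Trace (14 dequeues):
  [1] u=0 | in {3} | out {3} | prev {} | push {}
  [2] u=1 | in {} | out {0,1,2,3} | prev {0,1,2} | push {}
  [3] u=2 | in {0,1,2,3,4} | out {0,1,2,3} | prev {} | push {1}
  [4] u=3 | in {0,1,2,3} | out {0,1,2,3,4} | prev {3} | push {0}
  [5] u=4 | in {} | out {0,1,3,4} | ==
  [6] u=5 | in {0,1,2,3} | out {3} | prev {} | push {2,3}
  [7] u=1 | in {0,1,2,3} | out {0,1,2,3} | ==
  [8] u=0 | in {0,1,2,3,4} | out {0,1,2,3,4} | prev {3} | push {5}
  [9] u=2 | in {0,1,2,3,4} | out {0,1,2,3} | ==
  [10] u=3 | in {0,1,2,3,4} | out {0,1,2,3,4} | ==
  [11] u=5 | in {0,1,2,3,4} | out {3,4} | prev {3} | push {0,2,3}
  [12] u=0 | in {0,1,2,3,4} | out {0,1,2,3,4} | ==
  [13] u=2 | in {0,1,2,3,4} | out {0,1,2,3} | ==
  [14] u=3 | in {0,1,2,3,4} | out {0,1,2,3,4} | ==

Converged values:
  [0] {0,1,2,3,4}
  [1] {0,1,2,3}
  [2] {0,1,2,3}
  [3] {0,1,2,3,4}
  [4] {0,1,3,4}
  [5] {3,4}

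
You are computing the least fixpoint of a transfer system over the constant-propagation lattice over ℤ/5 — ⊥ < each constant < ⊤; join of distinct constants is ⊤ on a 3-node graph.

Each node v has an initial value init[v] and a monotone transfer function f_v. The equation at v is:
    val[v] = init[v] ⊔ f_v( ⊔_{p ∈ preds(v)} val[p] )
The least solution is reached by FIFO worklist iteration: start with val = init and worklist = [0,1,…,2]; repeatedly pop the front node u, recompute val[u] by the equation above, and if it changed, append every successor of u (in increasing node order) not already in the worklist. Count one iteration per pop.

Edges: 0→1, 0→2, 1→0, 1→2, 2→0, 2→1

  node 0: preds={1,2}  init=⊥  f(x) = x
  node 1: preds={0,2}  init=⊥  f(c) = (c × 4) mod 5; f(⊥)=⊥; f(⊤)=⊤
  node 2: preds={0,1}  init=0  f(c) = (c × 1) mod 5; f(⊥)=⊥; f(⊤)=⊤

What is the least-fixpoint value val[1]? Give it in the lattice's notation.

0

Iteration log — 4 steps:
  step 1. node 0  ⊔preds=0  new=0  old=⊥  +wl: 
  step 2. node 1  ⊔preds=0  new=0  old=⊥  +wl: 0
  step 3. node 2  ⊔preds=0  new=0  stable
  step 4. node 0  ⊔preds=0  new=0  stable

Least fixpoint reached:
  node 0: 0
  node 1: 0
  node 2: 0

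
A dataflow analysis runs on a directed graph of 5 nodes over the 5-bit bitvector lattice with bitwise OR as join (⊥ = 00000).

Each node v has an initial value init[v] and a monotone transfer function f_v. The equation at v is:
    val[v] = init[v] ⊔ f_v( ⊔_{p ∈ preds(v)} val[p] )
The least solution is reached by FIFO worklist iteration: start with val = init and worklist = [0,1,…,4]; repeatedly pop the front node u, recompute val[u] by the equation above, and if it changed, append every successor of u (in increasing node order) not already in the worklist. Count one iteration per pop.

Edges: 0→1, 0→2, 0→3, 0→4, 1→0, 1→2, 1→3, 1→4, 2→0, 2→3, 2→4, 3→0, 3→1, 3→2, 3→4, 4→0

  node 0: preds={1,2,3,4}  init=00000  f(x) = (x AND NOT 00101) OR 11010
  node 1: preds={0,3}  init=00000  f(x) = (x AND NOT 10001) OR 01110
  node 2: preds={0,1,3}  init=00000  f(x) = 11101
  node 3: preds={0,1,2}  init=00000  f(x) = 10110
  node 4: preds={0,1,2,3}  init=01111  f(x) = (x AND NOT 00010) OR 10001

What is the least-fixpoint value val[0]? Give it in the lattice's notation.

Iteration log — 8 steps:
  step 1. node 0  ⊔preds=01111  new=11010  old=00000  +wl: 
  step 2. node 1  ⊔preds=11010  new=01110  old=00000  +wl: 0
  step 3. node 2  ⊔preds=11110  new=11101  old=00000  +wl: 
  step 4. node 3  ⊔preds=11111  new=10110  old=00000  +wl: 1,2
  step 5. node 4  ⊔preds=11111  new=11111  old=01111  +wl: 
  step 6. node 0  ⊔preds=11111  new=11010  stable
  step 7. node 1  ⊔preds=11110  new=01110  stable
  step 8. node 2  ⊔preds=11110  new=11101  stable

Least fixpoint reached:
  node 0: 11010
  node 1: 01110
  node 2: 11101
  node 3: 10110
  node 4: 11111

11010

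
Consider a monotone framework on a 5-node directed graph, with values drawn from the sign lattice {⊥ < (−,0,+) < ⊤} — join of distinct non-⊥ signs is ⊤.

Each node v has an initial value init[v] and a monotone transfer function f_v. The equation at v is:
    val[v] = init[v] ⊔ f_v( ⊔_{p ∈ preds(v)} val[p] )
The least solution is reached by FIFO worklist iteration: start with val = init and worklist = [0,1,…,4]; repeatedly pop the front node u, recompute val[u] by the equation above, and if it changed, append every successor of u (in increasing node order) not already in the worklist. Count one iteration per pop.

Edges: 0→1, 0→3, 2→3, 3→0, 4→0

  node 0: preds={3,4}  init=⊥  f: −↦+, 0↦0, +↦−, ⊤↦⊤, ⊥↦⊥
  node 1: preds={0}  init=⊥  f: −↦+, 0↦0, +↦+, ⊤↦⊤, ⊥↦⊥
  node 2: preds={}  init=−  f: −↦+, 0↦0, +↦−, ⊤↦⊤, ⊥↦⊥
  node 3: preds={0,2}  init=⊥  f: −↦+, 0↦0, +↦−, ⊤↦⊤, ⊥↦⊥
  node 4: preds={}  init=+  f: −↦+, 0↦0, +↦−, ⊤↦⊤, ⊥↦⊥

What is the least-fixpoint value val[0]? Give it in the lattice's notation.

−

Worklist (6 pops):
  #1 pop 0: in=+ → − (was ⊥); enqueue []
  #2 pop 1: in=− → + (was ⊥); enqueue []
  #3 pop 2: in=⊥ → − (no change)
  #4 pop 3: in=− → + (was ⊥); enqueue [0]
  #5 pop 4: in=⊥ → + (no change)
  #6 pop 0: in=+ → − (no change)

Fixpoint:
  val[0] = −
  val[1] = +
  val[2] = −
  val[3] = +
  val[4] = +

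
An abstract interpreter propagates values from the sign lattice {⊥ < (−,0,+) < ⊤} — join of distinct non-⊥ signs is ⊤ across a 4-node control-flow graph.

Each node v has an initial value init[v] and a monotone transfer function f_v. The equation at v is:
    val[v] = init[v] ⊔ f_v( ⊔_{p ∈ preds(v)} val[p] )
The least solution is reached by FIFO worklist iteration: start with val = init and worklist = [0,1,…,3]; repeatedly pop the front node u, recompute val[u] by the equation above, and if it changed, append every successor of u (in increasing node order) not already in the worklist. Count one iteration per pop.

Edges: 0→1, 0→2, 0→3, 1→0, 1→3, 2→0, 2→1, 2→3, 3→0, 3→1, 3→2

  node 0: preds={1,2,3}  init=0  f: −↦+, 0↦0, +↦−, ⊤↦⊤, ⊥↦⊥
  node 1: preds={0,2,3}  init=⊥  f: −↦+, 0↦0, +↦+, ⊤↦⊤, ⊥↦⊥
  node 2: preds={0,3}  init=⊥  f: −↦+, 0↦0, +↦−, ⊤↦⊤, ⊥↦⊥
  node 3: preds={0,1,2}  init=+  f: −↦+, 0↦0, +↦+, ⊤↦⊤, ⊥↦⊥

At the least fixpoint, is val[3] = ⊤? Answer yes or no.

yes

Worklist (7 pops):
  #1 pop 0: in=+ → ⊤ (was 0); enqueue []
  #2 pop 1: in=⊤ → ⊤ (was ⊥); enqueue [0]
  #3 pop 2: in=⊤ → ⊤ (was ⊥); enqueue [1]
  #4 pop 3: in=⊤ → ⊤ (was +); enqueue [2]
  #5 pop 0: in=⊤ → ⊤ (no change)
  #6 pop 1: in=⊤ → ⊤ (no change)
  #7 pop 2: in=⊤ → ⊤ (no change)

Fixpoint:
  val[0] = ⊤
  val[1] = ⊤
  val[2] = ⊤
  val[3] = ⊤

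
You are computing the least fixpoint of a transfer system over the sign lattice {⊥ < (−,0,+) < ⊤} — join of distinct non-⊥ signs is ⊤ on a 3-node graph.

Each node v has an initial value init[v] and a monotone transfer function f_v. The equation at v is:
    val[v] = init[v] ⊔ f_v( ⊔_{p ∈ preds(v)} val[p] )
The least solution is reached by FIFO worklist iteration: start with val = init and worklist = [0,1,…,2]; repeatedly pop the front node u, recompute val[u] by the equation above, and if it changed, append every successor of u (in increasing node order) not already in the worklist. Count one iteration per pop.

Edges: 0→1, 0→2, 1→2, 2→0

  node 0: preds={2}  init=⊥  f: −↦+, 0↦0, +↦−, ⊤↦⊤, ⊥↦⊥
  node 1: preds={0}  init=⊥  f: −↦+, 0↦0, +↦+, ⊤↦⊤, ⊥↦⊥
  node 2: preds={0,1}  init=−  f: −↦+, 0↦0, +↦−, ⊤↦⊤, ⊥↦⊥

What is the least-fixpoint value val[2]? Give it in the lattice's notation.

Iteration log — 3 steps:
  step 1. node 0  ⊔preds=−  new=+  old=⊥  +wl: 
  step 2. node 1  ⊔preds=+  new=+  old=⊥  +wl: 
  step 3. node 2  ⊔preds=+  new=−  stable

Least fixpoint reached:
  node 0: +
  node 1: +
  node 2: −

−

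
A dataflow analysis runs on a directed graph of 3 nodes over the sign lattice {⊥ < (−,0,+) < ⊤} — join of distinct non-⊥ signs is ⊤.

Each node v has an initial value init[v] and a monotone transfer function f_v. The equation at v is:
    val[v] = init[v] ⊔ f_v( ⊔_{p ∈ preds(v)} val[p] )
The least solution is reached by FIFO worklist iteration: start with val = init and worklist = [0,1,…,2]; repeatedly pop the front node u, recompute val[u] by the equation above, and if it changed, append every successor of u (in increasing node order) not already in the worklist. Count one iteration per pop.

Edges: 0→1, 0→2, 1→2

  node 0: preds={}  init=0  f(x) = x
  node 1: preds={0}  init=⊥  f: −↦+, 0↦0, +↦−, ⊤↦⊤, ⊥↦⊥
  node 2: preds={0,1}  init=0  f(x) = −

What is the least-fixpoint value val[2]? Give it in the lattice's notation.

Iteration log — 3 steps:
  step 1. node 0  ⊔preds=⊥  new=0  stable
  step 2. node 1  ⊔preds=0  new=0  old=⊥  +wl: 
  step 3. node 2  ⊔preds=0  new=⊤  old=0  +wl: 

Least fixpoint reached:
  node 0: 0
  node 1: 0
  node 2: ⊤

⊤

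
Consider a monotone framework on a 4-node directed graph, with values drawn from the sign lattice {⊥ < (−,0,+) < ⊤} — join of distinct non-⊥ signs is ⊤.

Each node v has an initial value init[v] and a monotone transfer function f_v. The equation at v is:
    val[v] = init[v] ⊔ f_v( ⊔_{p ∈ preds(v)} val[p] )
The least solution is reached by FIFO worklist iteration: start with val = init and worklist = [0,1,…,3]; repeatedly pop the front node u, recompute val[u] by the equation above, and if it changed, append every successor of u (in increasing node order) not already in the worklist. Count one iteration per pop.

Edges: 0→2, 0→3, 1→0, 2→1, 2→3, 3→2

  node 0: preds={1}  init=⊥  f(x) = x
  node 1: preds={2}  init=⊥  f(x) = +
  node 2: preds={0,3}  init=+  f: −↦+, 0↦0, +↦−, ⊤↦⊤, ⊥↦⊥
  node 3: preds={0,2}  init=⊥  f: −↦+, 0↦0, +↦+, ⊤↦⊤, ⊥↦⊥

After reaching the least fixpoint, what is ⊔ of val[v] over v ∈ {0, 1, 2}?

⊤

Trace (9 dequeues):
  [1] u=0 | in ⊥ | out ⊥ | ==
  [2] u=1 | in + | out + | prev ⊥ | push {0}
  [3] u=2 | in ⊥ | out + | ==
  [4] u=3 | in + | out + | prev ⊥ | push {2}
  [5] u=0 | in + | out + | prev ⊥ | push {3}
  [6] u=2 | in + | out ⊤ | prev + | push {1}
  [7] u=3 | in ⊤ | out ⊤ | prev + | push {2}
  [8] u=1 | in ⊤ | out + | ==
  [9] u=2 | in ⊤ | out ⊤ | ==

Converged values:
  [0] +
  [1] +
  [2] ⊤
  [3] ⊤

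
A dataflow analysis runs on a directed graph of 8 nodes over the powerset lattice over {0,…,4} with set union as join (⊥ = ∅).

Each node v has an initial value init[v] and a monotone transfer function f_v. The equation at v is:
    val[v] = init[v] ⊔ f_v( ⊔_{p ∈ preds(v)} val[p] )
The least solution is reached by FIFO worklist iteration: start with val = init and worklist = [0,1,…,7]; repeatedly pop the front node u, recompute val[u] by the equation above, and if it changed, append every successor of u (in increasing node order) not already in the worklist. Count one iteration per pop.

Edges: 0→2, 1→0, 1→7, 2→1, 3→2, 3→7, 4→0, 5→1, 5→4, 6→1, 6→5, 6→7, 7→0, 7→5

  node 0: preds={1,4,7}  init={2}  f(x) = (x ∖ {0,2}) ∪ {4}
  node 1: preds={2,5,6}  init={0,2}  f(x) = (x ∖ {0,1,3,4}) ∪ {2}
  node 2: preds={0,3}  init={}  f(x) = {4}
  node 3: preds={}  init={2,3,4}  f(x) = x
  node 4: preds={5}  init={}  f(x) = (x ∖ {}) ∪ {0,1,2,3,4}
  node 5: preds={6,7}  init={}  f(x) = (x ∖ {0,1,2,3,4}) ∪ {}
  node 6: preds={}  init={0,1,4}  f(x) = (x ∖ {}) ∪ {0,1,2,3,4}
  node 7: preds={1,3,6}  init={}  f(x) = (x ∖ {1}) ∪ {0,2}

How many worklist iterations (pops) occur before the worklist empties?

Iteration log — 12 steps:
  step 1. node 0  ⊔preds={0,2}  new={2,4}  old={2}  +wl: 
  step 2. node 1  ⊔preds={0,1,4}  new={0,2}  stable
  step 3. node 2  ⊔preds={2,3,4}  new={4}  old={}  +wl: 1
  step 4. node 3  ⊔preds={}  new={2,3,4}  stable
  step 5. node 4  ⊔preds={}  new={0,1,2,3,4}  old={}  +wl: 0
  step 6. node 5  ⊔preds={0,1,4}  new={}  stable
  step 7. node 6  ⊔preds={}  new={0,1,2,3,4}  old={0,1,4}  +wl: 5
  step 8. node 7  ⊔preds={0,1,2,3,4}  new={0,2,3,4}  old={}  +wl: 
  step 9. node 1  ⊔preds={0,1,2,3,4}  new={0,2}  stable
  step 10. node 0  ⊔preds={0,1,2,3,4}  new={1,2,3,4}  old={2,4}  +wl: 2
  step 11. node 5  ⊔preds={0,1,2,3,4}  new={}  stable
  step 12. node 2  ⊔preds={1,2,3,4}  new={4}  stable

Least fixpoint reached:
  node 0: {1,2,3,4}
  node 1: {0,2}
  node 2: {4}
  node 3: {2,3,4}
  node 4: {0,1,2,3,4}
  node 5: {}
  node 6: {0,1,2,3,4}
  node 7: {0,2,3,4}

12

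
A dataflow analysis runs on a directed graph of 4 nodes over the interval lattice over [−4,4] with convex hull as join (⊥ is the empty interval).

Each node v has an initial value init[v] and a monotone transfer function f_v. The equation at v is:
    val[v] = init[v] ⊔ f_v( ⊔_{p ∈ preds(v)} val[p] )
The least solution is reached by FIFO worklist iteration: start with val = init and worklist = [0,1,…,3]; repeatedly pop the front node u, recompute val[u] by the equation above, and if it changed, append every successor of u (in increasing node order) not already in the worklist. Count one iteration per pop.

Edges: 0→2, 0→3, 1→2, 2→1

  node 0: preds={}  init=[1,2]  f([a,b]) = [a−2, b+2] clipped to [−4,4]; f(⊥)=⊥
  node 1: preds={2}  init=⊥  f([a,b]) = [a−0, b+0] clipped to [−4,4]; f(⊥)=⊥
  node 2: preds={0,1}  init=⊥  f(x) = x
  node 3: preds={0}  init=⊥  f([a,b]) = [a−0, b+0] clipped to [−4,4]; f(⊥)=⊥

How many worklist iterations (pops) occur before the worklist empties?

6

Iteration log — 6 steps:
  step 1. node 0  ⊔preds=⊥  new=[1,2]  stable
  step 2. node 1  ⊔preds=⊥  new=⊥  stable
  step 3. node 2  ⊔preds=[1,2]  new=[1,2]  old=⊥  +wl: 1
  step 4. node 3  ⊔preds=[1,2]  new=[1,2]  old=⊥  +wl: 
  step 5. node 1  ⊔preds=[1,2]  new=[1,2]  old=⊥  +wl: 2
  step 6. node 2  ⊔preds=[1,2]  new=[1,2]  stable

Least fixpoint reached:
  node 0: [1,2]
  node 1: [1,2]
  node 2: [1,2]
  node 3: [1,2]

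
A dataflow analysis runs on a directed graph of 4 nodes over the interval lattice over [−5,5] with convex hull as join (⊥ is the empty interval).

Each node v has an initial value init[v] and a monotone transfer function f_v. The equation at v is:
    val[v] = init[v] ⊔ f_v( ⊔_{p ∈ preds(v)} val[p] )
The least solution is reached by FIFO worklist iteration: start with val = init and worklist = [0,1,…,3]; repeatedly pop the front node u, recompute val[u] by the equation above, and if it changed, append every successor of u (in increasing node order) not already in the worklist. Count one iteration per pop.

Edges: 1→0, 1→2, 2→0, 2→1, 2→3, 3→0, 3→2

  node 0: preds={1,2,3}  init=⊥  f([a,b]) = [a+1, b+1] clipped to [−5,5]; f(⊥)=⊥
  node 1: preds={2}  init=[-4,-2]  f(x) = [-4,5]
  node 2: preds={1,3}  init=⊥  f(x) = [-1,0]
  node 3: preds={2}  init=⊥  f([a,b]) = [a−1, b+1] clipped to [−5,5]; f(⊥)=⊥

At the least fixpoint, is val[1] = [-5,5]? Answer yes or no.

Trace (7 dequeues):
  [1] u=0 | in [-4,-2] | out [-3,-1] | prev ⊥ | push {}
  [2] u=1 | in ⊥ | out [-4,5] | prev [-4,-2] | push {0}
  [3] u=2 | in [-4,5] | out [-1,0] | prev ⊥ | push {1}
  [4] u=3 | in [-1,0] | out [-2,1] | prev ⊥ | push {2}
  [5] u=0 | in [-4,5] | out [-3,5] | prev [-3,-1] | push {}
  [6] u=1 | in [-1,0] | out [-4,5] | ==
  [7] u=2 | in [-4,5] | out [-1,0] | ==

Converged values:
  [0] [-3,5]
  [1] [-4,5]
  [2] [-1,0]
  [3] [-2,1]

no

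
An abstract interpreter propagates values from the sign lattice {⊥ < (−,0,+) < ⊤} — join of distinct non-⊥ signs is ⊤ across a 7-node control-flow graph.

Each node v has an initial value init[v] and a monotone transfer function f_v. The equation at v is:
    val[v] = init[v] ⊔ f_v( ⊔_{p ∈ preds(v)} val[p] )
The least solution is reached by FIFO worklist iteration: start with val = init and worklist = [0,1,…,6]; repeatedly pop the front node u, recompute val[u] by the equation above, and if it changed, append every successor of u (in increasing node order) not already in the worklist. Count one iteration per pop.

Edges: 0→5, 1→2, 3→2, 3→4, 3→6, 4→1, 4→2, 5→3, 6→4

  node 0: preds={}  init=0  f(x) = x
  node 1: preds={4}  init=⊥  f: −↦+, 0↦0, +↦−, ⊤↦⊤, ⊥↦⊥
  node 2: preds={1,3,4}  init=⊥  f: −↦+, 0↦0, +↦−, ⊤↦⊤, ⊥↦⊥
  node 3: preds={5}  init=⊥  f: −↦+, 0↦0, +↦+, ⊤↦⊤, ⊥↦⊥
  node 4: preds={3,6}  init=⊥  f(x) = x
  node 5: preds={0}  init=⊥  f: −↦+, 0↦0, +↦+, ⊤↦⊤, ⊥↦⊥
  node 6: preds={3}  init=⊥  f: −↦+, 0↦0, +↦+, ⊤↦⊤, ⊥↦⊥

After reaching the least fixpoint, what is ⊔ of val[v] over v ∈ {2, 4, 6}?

0

Iteration log — 14 steps:
  step 1. node 0  ⊔preds=⊥  new=0  stable
  step 2. node 1  ⊔preds=⊥  new=⊥  stable
  step 3. node 2  ⊔preds=⊥  new=⊥  stable
  step 4. node 3  ⊔preds=⊥  new=⊥  stable
  step 5. node 4  ⊔preds=⊥  new=⊥  stable
  step 6. node 5  ⊔preds=0  new=0  old=⊥  +wl: 3
  step 7. node 6  ⊔preds=⊥  new=⊥  stable
  step 8. node 3  ⊔preds=0  new=0  old=⊥  +wl: 2,4,6
  step 9. node 2  ⊔preds=0  new=0  old=⊥  +wl: 
  step 10. node 4  ⊔preds=0  new=0  old=⊥  +wl: 1,2
  step 11. node 6  ⊔preds=0  new=0  old=⊥  +wl: 4
  step 12. node 1  ⊔preds=0  new=0  old=⊥  +wl: 
  step 13. node 2  ⊔preds=0  new=0  stable
  step 14. node 4  ⊔preds=0  new=0  stable

Least fixpoint reached:
  node 0: 0
  node 1: 0
  node 2: 0
  node 3: 0
  node 4: 0
  node 5: 0
  node 6: 0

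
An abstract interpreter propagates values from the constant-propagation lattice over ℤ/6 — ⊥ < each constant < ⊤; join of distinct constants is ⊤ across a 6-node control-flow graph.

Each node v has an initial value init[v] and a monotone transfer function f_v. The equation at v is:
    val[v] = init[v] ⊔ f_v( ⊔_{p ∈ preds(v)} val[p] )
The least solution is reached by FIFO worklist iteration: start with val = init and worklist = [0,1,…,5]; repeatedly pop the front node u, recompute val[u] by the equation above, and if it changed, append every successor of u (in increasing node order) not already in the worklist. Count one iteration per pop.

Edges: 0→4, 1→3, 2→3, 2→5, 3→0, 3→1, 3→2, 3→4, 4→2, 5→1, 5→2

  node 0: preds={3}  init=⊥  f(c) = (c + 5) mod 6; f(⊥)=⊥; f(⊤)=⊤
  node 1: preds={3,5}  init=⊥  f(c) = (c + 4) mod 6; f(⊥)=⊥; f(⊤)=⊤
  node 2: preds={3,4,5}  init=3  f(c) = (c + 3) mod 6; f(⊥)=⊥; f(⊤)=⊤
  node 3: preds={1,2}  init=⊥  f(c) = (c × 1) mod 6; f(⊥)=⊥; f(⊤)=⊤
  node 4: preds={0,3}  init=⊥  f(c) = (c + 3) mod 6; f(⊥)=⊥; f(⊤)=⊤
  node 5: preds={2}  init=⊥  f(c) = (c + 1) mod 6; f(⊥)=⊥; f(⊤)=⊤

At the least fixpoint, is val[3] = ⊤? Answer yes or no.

Iteration log — 16 steps:
  step 1. node 0  ⊔preds=⊥  new=⊥  stable
  step 2. node 1  ⊔preds=⊥  new=⊥  stable
  step 3. node 2  ⊔preds=⊥  new=3  stable
  step 4. node 3  ⊔preds=3  new=3  old=⊥  +wl: 0,1,2
  step 5. node 4  ⊔preds=3  new=0  old=⊥  +wl: 
  step 6. node 5  ⊔preds=3  new=4  old=⊥  +wl: 
  step 7. node 0  ⊔preds=3  new=2  old=⊥  +wl: 4
  step 8. node 1  ⊔preds=⊤  new=⊤  old=⊥  +wl: 3
  step 9. node 2  ⊔preds=⊤  new=⊤  old=3  +wl: 5
  step 10. node 4  ⊔preds=⊤  new=⊤  old=0  +wl: 2
  step 11. node 3  ⊔preds=⊤  new=⊤  old=3  +wl: 0,1,4
  step 12. node 5  ⊔preds=⊤  new=⊤  old=4  +wl: 
  step 13. node 2  ⊔preds=⊤  new=⊤  stable
  step 14. node 0  ⊔preds=⊤  new=⊤  old=2  +wl: 
  step 15. node 1  ⊔preds=⊤  new=⊤  stable
  step 16. node 4  ⊔preds=⊤  new=⊤  stable

Least fixpoint reached:
  node 0: ⊤
  node 1: ⊤
  node 2: ⊤
  node 3: ⊤
  node 4: ⊤
  node 5: ⊤

yes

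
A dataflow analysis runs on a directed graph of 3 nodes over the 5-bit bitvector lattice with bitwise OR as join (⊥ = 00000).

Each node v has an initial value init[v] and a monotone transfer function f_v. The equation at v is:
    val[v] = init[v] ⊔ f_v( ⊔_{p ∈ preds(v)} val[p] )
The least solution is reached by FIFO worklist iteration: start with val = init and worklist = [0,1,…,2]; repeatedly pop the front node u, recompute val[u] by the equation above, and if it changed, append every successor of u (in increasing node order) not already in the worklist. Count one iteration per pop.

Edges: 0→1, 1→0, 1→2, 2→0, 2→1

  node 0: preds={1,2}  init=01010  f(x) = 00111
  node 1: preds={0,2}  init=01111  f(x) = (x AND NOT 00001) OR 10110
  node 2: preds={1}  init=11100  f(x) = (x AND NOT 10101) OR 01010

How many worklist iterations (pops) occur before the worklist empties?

5

Iteration log — 5 steps:
  step 1. node 0  ⊔preds=11111  new=01111  old=01010  +wl: 
  step 2. node 1  ⊔preds=11111  new=11111  old=01111  +wl: 0
  step 3. node 2  ⊔preds=11111  new=11110  old=11100  +wl: 1
  step 4. node 0  ⊔preds=11111  new=01111  stable
  step 5. node 1  ⊔preds=11111  new=11111  stable

Least fixpoint reached:
  node 0: 01111
  node 1: 11111
  node 2: 11110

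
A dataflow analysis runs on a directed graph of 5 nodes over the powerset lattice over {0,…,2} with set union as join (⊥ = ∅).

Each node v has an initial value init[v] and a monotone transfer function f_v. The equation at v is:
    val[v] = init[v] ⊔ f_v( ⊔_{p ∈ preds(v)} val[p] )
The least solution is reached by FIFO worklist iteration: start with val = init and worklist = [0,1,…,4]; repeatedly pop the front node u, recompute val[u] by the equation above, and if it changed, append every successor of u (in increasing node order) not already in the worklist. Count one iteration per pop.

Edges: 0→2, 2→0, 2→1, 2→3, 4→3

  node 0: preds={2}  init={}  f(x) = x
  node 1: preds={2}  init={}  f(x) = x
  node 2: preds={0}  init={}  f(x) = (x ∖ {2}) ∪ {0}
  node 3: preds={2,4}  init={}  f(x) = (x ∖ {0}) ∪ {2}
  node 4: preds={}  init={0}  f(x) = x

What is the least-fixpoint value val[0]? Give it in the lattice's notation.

{0}

Trace (8 dequeues):
  [1] u=0 | in {} | out {} | ==
  [2] u=1 | in {} | out {} | ==
  [3] u=2 | in {} | out {0} | prev {} | push {0,1}
  [4] u=3 | in {0} | out {2} | prev {} | push {}
  [5] u=4 | in {} | out {0} | ==
  [6] u=0 | in {0} | out {0} | prev {} | push {2}
  [7] u=1 | in {0} | out {0} | prev {} | push {}
  [8] u=2 | in {0} | out {0} | ==

Converged values:
  [0] {0}
  [1] {0}
  [2] {0}
  [3] {2}
  [4] {0}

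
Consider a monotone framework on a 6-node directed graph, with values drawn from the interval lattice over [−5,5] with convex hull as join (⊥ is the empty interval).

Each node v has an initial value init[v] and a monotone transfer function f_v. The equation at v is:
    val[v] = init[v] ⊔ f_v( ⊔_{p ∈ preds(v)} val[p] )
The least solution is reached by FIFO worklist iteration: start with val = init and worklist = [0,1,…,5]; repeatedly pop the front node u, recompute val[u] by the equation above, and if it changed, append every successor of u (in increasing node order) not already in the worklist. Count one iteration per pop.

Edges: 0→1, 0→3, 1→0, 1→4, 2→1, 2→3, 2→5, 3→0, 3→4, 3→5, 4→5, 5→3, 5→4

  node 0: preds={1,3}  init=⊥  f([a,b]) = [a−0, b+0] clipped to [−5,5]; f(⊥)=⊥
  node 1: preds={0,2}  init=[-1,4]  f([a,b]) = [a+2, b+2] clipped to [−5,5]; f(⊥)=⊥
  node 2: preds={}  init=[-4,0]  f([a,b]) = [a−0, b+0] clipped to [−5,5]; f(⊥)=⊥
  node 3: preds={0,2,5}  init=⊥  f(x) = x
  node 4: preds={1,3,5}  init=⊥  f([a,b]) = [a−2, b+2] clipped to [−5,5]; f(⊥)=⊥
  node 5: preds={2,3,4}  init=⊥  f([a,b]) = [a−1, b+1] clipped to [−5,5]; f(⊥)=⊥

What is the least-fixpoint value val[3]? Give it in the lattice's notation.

[-5,5]

Iteration log — 16 steps:
  step 1. node 0  ⊔preds=[-1,4]  new=[-1,4]  old=⊥  +wl: 
  step 2. node 1  ⊔preds=[-4,4]  new=[-2,5]  old=[-1,4]  +wl: 0
  step 3. node 2  ⊔preds=⊥  new=[-4,0]  stable
  step 4. node 3  ⊔preds=[-4,4]  new=[-4,4]  old=⊥  +wl: 
  step 5. node 4  ⊔preds=[-4,5]  new=[-5,5]  old=⊥  +wl: 
  step 6. node 5  ⊔preds=[-5,5]  new=[-5,5]  old=⊥  +wl: 3,4
  step 7. node 0  ⊔preds=[-4,5]  new=[-4,5]  old=[-1,4]  +wl: 1
  step 8. node 3  ⊔preds=[-5,5]  new=[-5,5]  old=[-4,4]  +wl: 0,5
  step 9. node 4  ⊔preds=[-5,5]  new=[-5,5]  stable
  step 10. node 1  ⊔preds=[-4,5]  new=[-2,5]  stable
  step 11. node 0  ⊔preds=[-5,5]  new=[-5,5]  old=[-4,5]  +wl: 1,3
  step 12. node 5  ⊔preds=[-5,5]  new=[-5,5]  stable
  step 13. node 1  ⊔preds=[-5,5]  new=[-3,5]  old=[-2,5]  +wl: 0,4
  step 14. node 3  ⊔preds=[-5,5]  new=[-5,5]  stable
  step 15. node 0  ⊔preds=[-5,5]  new=[-5,5]  stable
  step 16. node 4  ⊔preds=[-5,5]  new=[-5,5]  stable

Least fixpoint reached:
  node 0: [-5,5]
  node 1: [-3,5]
  node 2: [-4,0]
  node 3: [-5,5]
  node 4: [-5,5]
  node 5: [-5,5]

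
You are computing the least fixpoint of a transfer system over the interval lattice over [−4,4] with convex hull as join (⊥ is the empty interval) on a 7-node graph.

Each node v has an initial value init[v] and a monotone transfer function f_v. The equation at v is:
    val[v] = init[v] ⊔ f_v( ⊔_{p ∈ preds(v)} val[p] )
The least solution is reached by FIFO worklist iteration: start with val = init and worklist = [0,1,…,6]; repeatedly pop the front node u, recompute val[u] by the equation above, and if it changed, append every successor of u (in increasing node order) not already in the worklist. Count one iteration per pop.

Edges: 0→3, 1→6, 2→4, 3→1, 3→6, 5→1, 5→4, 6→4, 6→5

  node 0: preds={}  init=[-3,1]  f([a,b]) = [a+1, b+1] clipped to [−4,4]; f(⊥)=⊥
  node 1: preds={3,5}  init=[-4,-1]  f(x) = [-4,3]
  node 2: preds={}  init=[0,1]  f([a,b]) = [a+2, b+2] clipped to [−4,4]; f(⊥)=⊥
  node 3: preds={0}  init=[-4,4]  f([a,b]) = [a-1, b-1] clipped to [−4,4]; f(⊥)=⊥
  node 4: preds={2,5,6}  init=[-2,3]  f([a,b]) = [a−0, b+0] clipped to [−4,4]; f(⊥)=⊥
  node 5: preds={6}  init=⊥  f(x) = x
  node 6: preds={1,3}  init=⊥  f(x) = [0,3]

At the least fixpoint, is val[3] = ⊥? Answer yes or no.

Trace (11 dequeues):
  [1] u=0 | in ⊥ | out [-3,1] | ==
  [2] u=1 | in [-4,4] | out [-4,3] | prev [-4,-1] | push {}
  [3] u=2 | in ⊥ | out [0,1] | ==
  [4] u=3 | in [-3,1] | out [-4,4] | ==
  [5] u=4 | in [0,1] | out [-2,3] | ==
  [6] u=5 | in ⊥ | out ⊥ | ==
  [7] u=6 | in [-4,4] | out [0,3] | prev ⊥ | push {4,5}
  [8] u=4 | in [0,3] | out [-2,3] | ==
  [9] u=5 | in [0,3] | out [0,3] | prev ⊥ | push {1,4}
  [10] u=1 | in [-4,4] | out [-4,3] | ==
  [11] u=4 | in [0,3] | out [-2,3] | ==

Converged values:
  [0] [-3,1]
  [1] [-4,3]
  [2] [0,1]
  [3] [-4,4]
  [4] [-2,3]
  [5] [0,3]
  [6] [0,3]

no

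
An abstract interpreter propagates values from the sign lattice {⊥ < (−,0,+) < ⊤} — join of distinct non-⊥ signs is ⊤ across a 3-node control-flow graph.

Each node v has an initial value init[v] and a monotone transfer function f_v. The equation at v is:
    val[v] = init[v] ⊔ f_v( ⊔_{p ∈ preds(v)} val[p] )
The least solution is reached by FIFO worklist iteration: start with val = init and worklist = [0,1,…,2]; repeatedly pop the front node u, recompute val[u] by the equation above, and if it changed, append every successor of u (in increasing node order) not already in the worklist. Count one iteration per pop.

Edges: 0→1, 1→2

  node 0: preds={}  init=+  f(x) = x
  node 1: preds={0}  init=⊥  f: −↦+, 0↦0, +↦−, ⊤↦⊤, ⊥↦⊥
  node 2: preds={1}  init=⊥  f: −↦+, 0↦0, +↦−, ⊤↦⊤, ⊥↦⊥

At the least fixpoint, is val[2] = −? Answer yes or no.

no

Iteration log — 3 steps:
  step 1. node 0  ⊔preds=⊥  new=+  stable
  step 2. node 1  ⊔preds=+  new=−  old=⊥  +wl: 
  step 3. node 2  ⊔preds=−  new=+  old=⊥  +wl: 

Least fixpoint reached:
  node 0: +
  node 1: −
  node 2: +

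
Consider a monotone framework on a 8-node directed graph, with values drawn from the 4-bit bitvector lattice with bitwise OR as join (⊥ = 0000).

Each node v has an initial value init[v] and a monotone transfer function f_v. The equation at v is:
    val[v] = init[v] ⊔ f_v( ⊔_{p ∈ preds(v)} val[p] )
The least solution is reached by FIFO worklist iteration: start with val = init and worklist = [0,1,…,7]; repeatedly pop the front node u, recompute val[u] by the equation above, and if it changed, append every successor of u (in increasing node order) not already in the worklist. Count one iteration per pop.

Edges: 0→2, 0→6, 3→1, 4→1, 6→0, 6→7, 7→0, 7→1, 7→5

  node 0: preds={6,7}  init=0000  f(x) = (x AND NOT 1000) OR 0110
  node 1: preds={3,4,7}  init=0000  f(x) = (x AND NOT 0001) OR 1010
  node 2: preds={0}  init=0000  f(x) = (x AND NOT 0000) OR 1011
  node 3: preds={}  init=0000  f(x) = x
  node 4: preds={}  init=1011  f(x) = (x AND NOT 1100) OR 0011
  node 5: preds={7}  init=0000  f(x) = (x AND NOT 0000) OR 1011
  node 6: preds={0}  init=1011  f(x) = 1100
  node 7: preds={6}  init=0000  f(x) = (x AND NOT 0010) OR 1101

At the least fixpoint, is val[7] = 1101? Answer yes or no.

yes

Iteration log — 11 steps:
  step 1. node 0  ⊔preds=1011  new=0111  old=0000  +wl: 
  step 2. node 1  ⊔preds=1011  new=1010  old=0000  +wl: 
  step 3. node 2  ⊔preds=0111  new=1111  old=0000  +wl: 
  step 4. node 3  ⊔preds=0000  new=0000  stable
  step 5. node 4  ⊔preds=0000  new=1011  stable
  step 6. node 5  ⊔preds=0000  new=1011  old=0000  +wl: 
  step 7. node 6  ⊔preds=0111  new=1111  old=1011  +wl: 0
  step 8. node 7  ⊔preds=1111  new=1101  old=0000  +wl: 1,5
  step 9. node 0  ⊔preds=1111  new=0111  stable
  step 10. node 1  ⊔preds=1111  new=1110  old=1010  +wl: 
  step 11. node 5  ⊔preds=1101  new=1111  old=1011  +wl: 

Least fixpoint reached:
  node 0: 0111
  node 1: 1110
  node 2: 1111
  node 3: 0000
  node 4: 1011
  node 5: 1111
  node 6: 1111
  node 7: 1101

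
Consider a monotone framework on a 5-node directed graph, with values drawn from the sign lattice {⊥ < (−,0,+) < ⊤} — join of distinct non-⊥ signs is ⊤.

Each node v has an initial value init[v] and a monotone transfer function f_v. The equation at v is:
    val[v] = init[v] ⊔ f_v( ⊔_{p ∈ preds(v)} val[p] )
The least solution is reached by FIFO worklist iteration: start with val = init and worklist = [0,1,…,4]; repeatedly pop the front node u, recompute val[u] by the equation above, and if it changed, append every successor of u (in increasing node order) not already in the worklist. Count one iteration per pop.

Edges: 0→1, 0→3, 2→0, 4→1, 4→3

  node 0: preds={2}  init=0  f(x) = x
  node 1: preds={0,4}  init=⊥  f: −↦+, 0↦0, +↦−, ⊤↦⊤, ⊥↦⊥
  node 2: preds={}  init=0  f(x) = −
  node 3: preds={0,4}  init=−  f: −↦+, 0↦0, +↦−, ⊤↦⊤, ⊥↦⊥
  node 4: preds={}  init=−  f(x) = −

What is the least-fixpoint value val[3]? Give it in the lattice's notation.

⊤

Trace (8 dequeues):
  [1] u=0 | in 0 | out 0 | ==
  [2] u=1 | in ⊤ | out ⊤ | prev ⊥ | push {}
  [3] u=2 | in ⊥ | out ⊤ | prev 0 | push {0}
  [4] u=3 | in ⊤ | out ⊤ | prev − | push {}
  [5] u=4 | in ⊥ | out − | ==
  [6] u=0 | in ⊤ | out ⊤ | prev 0 | push {1,3}
  [7] u=1 | in ⊤ | out ⊤ | ==
  [8] u=3 | in ⊤ | out ⊤ | ==

Converged values:
  [0] ⊤
  [1] ⊤
  [2] ⊤
  [3] ⊤
  [4] −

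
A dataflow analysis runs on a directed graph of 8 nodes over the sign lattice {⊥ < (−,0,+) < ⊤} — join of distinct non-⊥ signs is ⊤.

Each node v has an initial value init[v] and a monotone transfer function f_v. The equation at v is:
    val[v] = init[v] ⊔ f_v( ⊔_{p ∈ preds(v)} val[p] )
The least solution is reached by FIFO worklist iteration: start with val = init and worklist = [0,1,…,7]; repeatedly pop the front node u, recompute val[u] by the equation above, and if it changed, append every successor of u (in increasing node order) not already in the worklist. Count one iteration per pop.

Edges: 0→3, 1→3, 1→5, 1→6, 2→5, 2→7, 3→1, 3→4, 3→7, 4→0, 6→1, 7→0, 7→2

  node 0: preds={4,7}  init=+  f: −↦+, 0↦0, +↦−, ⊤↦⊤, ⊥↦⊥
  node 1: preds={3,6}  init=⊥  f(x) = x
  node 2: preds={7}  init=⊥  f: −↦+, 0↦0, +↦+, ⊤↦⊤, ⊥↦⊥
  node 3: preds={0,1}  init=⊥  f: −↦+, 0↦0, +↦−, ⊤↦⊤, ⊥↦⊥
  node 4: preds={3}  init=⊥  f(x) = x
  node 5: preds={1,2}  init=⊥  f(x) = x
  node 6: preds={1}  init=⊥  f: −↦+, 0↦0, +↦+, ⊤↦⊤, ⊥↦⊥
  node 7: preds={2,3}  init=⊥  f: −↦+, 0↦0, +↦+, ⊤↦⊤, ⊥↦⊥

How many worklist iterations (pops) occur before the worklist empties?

Worklist (24 pops):
  #1 pop 0: in=⊥ → + (no change)
  #2 pop 1: in=⊥ → ⊥ (no change)
  #3 pop 2: in=⊥ → ⊥ (no change)
  #4 pop 3: in=+ → − (was ⊥); enqueue [1]
  #5 pop 4: in=− → − (was ⊥); enqueue [0]
  #6 pop 5: in=⊥ → ⊥ (no change)
  #7 pop 6: in=⊥ → ⊥ (no change)
  #8 pop 7: in=− → + (was ⊥); enqueue [2]
  #9 pop 1: in=− → − (was ⊥); enqueue [3,5,6]
  #10 pop 0: in=⊤ → ⊤ (was +); enqueue []
  #11 pop 2: in=+ → + (was ⊥); enqueue [7]
  #12 pop 3: in=⊤ → ⊤ (was −); enqueue [1,4]
  #13 pop 5: in=⊤ → ⊤ (was ⊥); enqueue []
  #14 pop 6: in=− → + (was ⊥); enqueue []
  #15 pop 7: in=⊤ → ⊤ (was +); enqueue [0,2]
  #16 pop 1: in=⊤ → ⊤ (was −); enqueue [3,5,6]
  #17 pop 4: in=⊤ → ⊤ (was −); enqueue []
  #18 pop 0: in=⊤ → ⊤ (no change)
  #19 pop 2: in=⊤ → ⊤ (was +); enqueue [7]
  #20 pop 3: in=⊤ → ⊤ (no change)
  #21 pop 5: in=⊤ → ⊤ (no change)
  #22 pop 6: in=⊤ → ⊤ (was +); enqueue [1]
  #23 pop 7: in=⊤ → ⊤ (no change)
  #24 pop 1: in=⊤ → ⊤ (no change)

Fixpoint:
  val[0] = ⊤
  val[1] = ⊤
  val[2] = ⊤
  val[3] = ⊤
  val[4] = ⊤
  val[5] = ⊤
  val[6] = ⊤
  val[7] = ⊤

24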